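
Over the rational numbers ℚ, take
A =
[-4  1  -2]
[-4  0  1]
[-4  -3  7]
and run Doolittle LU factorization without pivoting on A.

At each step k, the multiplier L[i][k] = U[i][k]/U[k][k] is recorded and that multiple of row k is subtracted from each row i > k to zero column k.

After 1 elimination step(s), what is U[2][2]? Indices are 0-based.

U[2][2] = 9

[col 0] pivot -4
  R1 -= 1*R0 → (0, -1, 3)  (L[1][0] := 1)
  R2 -= 1*R0 → (0, -4, 9)  (L[2][0] := 1)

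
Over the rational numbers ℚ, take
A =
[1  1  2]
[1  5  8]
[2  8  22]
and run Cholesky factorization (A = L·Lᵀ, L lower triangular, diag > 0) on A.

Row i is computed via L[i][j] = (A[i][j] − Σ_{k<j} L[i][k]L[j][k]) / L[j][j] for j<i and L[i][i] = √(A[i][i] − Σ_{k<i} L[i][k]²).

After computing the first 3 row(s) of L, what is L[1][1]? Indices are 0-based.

Step 1: L[0][0] = √(1) = 1.
  L[1][0] = (1) / L[0][0] = 1.
Step 2: L[1][1] = √(4) = 2.
  L[2][0] = (2) / L[0][0] = 2.
  L[2][1] = (6) / L[1][1] = 3.
Step 3: L[2][2] = √(9) = 3.

L[1][1] = 2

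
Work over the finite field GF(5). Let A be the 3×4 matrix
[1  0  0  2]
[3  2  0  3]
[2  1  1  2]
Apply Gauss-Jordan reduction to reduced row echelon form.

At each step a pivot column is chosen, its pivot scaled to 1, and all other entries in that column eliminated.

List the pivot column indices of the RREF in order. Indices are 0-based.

[1] R0 /= 1  ⇒  (1, 0, 0, 2)
     R1 -= 3·R0  ⇒  (0, 2, 0, 2)
     R2 -= 2·R0  ⇒  (0, 1, 1, 3)
[2] R1 /= 2  ⇒  (0, 1, 0, 1)
     R2 -= 1·R1  ⇒  (0, 0, 1, 2)
[3] R2 /= 1  ⇒  (0, 0, 1, 2)

pivot columns: 0, 1, 2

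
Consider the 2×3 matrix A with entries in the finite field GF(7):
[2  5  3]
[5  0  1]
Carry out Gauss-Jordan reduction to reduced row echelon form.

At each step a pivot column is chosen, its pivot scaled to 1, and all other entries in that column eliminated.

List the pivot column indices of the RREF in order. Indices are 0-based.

pivot(0,0)=2: scale R0 → (1, 6, 5)
  clear (1,0): R1 −= (5)R0 → (0, 5, 4)
pivot(1,1)=5: scale R1 → (0, 1, 5)
  clear (0,1): R0 −= (6)R1 → (1, 0, 3)

pivot columns: 0, 1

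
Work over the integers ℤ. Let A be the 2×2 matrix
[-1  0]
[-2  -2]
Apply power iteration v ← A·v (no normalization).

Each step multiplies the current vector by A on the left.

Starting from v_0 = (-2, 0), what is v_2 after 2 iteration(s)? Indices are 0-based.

v_0 = (-2, 0).
v_1 = A·v_0 = (2, 4).
v_2 = A·v_1 = (-2, -12).

v_2 = (-2, -12)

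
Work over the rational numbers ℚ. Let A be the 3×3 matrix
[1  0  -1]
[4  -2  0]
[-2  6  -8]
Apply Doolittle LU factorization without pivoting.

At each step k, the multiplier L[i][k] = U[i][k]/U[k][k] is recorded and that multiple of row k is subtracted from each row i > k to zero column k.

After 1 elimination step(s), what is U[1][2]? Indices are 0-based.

U[1][2] = 4

Step 1: pivot at (0,0) is 1.
  row1 ← row1 − (4)·row0  ⇒  L[1][0]=4, U row1=(0, -2, 4)
  row2 ← row2 − (-2)·row0  ⇒  L[2][0]=-2, U row2=(0, 6, -10)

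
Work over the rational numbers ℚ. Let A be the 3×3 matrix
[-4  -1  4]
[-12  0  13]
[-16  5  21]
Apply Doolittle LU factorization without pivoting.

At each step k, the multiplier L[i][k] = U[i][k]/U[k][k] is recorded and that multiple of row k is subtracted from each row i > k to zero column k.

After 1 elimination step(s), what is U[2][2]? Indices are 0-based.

k=0: U[0][0]=-4
  eliminate (1,0): mult=3, new row 1: (0, 3, 1); set L[1][0]=3
  eliminate (2,0): mult=4, new row 2: (0, 9, 5); set L[2][0]=4

U[2][2] = 5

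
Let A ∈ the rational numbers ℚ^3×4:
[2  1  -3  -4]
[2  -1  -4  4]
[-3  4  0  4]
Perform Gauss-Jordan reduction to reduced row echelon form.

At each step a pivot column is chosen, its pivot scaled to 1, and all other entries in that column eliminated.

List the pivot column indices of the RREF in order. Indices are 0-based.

pivot columns: 0, 1, 2

[1] R0 /= 2  ⇒  (1, 1/2, -3/2, -2)
     R1 -= 2·R0  ⇒  (0, -2, -1, 8)
     R2 -= -3·R0  ⇒  (0, 11/2, -9/2, -2)
[2] R1 /= -2  ⇒  (0, 1, 1/2, -4)
     R0 -= 1/2·R1  ⇒  (1, 0, -7/4, 0)
     R2 -= 11/2·R1  ⇒  (0, 0, -29/4, 20)
[3] R2 /= -29/4  ⇒  (0, 0, 1, -80/29)
     R0 -= -7/4·R2  ⇒  (1, 0, 0, -140/29)
     R1 -= 1/2·R2  ⇒  (0, 1, 0, -76/29)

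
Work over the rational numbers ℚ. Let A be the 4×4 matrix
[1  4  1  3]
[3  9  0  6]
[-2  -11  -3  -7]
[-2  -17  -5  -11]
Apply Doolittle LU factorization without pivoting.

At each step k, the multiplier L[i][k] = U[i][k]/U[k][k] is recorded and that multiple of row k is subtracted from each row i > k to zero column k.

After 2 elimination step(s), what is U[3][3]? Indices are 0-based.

k=0: U[0][0]=1
  eliminate (1,0): mult=3, new row 1: (0, -3, -3, -3); set L[1][0]=3
  eliminate (2,0): mult=-2, new row 2: (0, -3, -1, -1); set L[2][0]=-2
  eliminate (3,0): mult=-2, new row 3: (0, -9, -3, -5); set L[3][0]=-2
k=1: U[1][1]=-3
  eliminate (2,1): mult=1, new row 2: (0, 0, 2, 2); set L[2][1]=1
  eliminate (3,1): mult=3, new row 3: (0, 0, 6, 4); set L[3][1]=3

U[3][3] = 4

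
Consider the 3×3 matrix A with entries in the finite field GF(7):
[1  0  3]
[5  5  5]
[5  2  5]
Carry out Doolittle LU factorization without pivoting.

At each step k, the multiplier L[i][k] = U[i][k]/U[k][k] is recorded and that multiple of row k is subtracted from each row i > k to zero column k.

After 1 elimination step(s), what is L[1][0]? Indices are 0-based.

k=0: U[0][0]=1
  eliminate (1,0): mult=5, new row 1: (0, 5, 4); set L[1][0]=5
  eliminate (2,0): mult=5, new row 2: (0, 2, 4); set L[2][0]=5

L[1][0] = 5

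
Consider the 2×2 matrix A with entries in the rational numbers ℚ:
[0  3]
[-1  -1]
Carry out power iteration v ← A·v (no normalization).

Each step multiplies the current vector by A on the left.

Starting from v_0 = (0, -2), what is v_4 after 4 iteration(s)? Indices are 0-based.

v_0 = (0, -2).
v_1 = A·v_0 = (-6, 2).
v_2 = A·v_1 = (6, 4).
v_3 = A·v_2 = (12, -10).
v_4 = A·v_3 = (-30, -2).

v_4 = (-30, -2)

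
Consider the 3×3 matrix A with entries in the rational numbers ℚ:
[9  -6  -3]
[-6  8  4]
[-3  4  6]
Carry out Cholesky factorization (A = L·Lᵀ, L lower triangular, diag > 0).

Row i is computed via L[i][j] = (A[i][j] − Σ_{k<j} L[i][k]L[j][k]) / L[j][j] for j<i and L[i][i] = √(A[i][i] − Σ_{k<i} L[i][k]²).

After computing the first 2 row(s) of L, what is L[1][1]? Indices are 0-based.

L[1][1] = 2

Step 1: L[0][0] = √(9) = 3.
  L[1][0] = (-6) / L[0][0] = -2.
Step 2: L[1][1] = √(4) = 2.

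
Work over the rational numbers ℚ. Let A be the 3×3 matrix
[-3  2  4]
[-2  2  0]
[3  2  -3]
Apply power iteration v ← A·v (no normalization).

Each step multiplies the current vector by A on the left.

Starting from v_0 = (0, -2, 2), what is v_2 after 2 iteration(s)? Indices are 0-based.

v_2 = (-60, -16, 34)

v_0 = (0, -2, 2).
v_1 = A·v_0 = (4, -4, -10).
v_2 = A·v_1 = (-60, -16, 34).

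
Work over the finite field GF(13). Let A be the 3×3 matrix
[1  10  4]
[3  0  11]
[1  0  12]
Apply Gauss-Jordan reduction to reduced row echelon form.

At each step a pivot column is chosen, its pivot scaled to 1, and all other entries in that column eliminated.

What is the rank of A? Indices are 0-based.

step 1: normalize row 0 (÷1) = (1, 10, 4)
  row 1: subtract 3×row0 = (0, 9, 12)
  row 2: subtract 1×row0 = (0, 3, 8)
step 2: normalize row 1 (÷9) = (0, 1, 10)
  row 0: subtract 10×row1 = (1, 0, 8)
  row 2: subtract 3×row1 = (0, 0, 4)
step 3: normalize row 2 (÷4) = (0, 0, 1)
  row 0: subtract 8×row2 = (1, 0, 0)
  row 1: subtract 10×row2 = (0, 1, 0)

rank = 3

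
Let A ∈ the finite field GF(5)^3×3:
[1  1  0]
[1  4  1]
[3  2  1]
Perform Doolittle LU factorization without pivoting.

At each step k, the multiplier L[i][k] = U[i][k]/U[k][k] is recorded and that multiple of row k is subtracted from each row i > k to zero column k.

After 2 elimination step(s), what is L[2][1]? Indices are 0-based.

k=0: U[0][0]=1
  eliminate (1,0): mult=1, new row 1: (0, 3, 1); set L[1][0]=1
  eliminate (2,0): mult=3, new row 2: (0, 4, 1); set L[2][0]=3
k=1: U[1][1]=3
  eliminate (2,1): mult=3, new row 2: (0, 0, 3); set L[2][1]=3

L[2][1] = 3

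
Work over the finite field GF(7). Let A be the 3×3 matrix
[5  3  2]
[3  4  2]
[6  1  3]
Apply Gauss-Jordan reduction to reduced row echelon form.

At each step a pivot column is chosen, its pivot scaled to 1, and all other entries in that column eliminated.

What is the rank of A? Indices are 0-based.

rank = 3

step 1: normalize row 0 (÷5) = (1, 2, 6)
  row 1: subtract 3×row0 = (0, 5, 5)
  row 2: subtract 6×row0 = (0, 3, 2)
step 2: normalize row 1 (÷5) = (0, 1, 1)
  row 0: subtract 2×row1 = (1, 0, 4)
  row 2: subtract 3×row1 = (0, 0, 6)
step 3: normalize row 2 (÷6) = (0, 0, 1)
  row 0: subtract 4×row2 = (1, 0, 0)
  row 1: subtract 1×row2 = (0, 1, 0)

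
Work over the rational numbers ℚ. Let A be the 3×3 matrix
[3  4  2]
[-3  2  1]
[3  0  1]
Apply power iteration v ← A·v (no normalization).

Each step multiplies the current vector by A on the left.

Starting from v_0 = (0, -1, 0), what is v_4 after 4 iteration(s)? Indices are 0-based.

v_0 = (0, -1, 0).
v_1 = A·v_0 = (-4, -2, 0).
v_2 = A·v_1 = (-20, 8, -12).
v_3 = A·v_2 = (-52, 64, -72).
v_4 = A·v_3 = (-44, 212, -228).

v_4 = (-44, 212, -228)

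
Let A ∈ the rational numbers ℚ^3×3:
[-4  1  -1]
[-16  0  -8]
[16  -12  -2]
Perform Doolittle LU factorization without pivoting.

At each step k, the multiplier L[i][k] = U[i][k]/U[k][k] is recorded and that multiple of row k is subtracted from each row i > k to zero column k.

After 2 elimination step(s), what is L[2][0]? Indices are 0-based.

[col 0] pivot -4
  R1 -= 4*R0 → (0, -4, -4)  (L[1][0] := 4)
  R2 -= -4*R0 → (0, -8, -6)  (L[2][0] := -4)
[col 1] pivot -4
  R2 -= 2*R1 → (0, 0, 2)  (L[2][1] := 2)

L[2][0] = -4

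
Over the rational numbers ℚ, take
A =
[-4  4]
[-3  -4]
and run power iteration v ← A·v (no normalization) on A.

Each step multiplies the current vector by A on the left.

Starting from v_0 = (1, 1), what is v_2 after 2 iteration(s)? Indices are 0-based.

v_0 = (1, 1).
v_1 = A·v_0 = (0, -7).
v_2 = A·v_1 = (-28, 28).

v_2 = (-28, 28)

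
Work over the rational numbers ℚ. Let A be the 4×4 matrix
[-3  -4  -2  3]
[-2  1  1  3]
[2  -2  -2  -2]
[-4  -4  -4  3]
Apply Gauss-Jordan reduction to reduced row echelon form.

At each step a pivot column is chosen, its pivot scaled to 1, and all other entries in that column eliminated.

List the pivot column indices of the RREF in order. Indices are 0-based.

pivot(0,0)=-3: scale R0 → (1, 4/3, 2/3, -1)
  clear (1,0): R1 −= (-2)R0 → (0, 11/3, 7/3, 1)
  clear (2,0): R2 −= (2)R0 → (0, -14/3, -10/3, 0)
  clear (3,0): R3 −= (-4)R0 → (0, 4/3, -4/3, -1)
pivot(1,1)=11/3: scale R1 → (0, 1, 7/11, 3/11)
  clear (0,1): R0 −= (4/3)R1 → (1, 0, -2/11, -15/11)
  clear (2,1): R2 −= (-14/3)R1 → (0, 0, -4/11, 14/11)
  clear (3,1): R3 −= (4/3)R1 → (0, 0, -24/11, -15/11)
pivot(2,2)=-4/11: scale R2 → (0, 0, 1, -7/2)
  clear (0,2): R0 −= (-2/11)R2 → (1, 0, 0, -2)
  clear (1,2): R1 −= (7/11)R2 → (0, 1, 0, 5/2)
  clear (3,2): R3 −= (-24/11)R2 → (0, 0, 0, -9)
pivot(3,3)=-9: scale R3 → (0, 0, 0, 1)
  clear (0,3): R0 −= (-2)R3 → (1, 0, 0, 0)
  clear (1,3): R1 −= (5/2)R3 → (0, 1, 0, 0)
  clear (2,3): R2 −= (-7/2)R3 → (0, 0, 1, 0)

pivot columns: 0, 1, 2, 3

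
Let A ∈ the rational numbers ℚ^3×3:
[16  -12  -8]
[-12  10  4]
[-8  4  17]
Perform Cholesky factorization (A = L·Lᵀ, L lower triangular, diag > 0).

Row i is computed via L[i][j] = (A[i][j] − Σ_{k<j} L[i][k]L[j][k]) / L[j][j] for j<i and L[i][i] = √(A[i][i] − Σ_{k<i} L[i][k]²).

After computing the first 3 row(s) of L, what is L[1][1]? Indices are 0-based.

L[1][1] = 1

Step 1: L[0][0] = √(16) = 4.
  L[1][0] = (-12) / L[0][0] = -3.
Step 2: L[1][1] = √(1) = 1.
  L[2][0] = (-8) / L[0][0] = -2.
  L[2][1] = (-2) / L[1][1] = -2.
Step 3: L[2][2] = √(9) = 3.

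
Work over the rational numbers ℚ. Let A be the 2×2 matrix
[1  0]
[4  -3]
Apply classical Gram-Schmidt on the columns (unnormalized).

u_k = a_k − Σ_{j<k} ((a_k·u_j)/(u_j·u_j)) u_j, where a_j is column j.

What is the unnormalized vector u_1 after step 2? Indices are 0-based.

Step 1: u_0 = a_0 = (1, 4).
Step 2: u_1 = a_1 − (-12/17)·u_0 = (12/17, -3/17).

u_1 = (12/17, -3/17)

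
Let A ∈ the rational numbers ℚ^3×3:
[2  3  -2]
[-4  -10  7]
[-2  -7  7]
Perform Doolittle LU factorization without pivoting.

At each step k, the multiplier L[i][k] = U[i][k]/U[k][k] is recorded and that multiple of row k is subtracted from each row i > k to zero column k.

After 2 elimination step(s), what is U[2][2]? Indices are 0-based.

U[2][2] = 2

k=0: U[0][0]=2
  eliminate (1,0): mult=-2, new row 1: (0, -4, 3); set L[1][0]=-2
  eliminate (2,0): mult=-1, new row 2: (0, -4, 5); set L[2][0]=-1
k=1: U[1][1]=-4
  eliminate (2,1): mult=1, new row 2: (0, 0, 2); set L[2][1]=1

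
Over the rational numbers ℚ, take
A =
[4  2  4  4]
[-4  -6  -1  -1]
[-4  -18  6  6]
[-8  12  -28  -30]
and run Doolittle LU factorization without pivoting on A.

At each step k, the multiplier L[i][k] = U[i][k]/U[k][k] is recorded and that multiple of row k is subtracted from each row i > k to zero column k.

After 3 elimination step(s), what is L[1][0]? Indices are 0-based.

[col 0] pivot 4
  R1 -= -1*R0 → (0, -4, 3, 3)  (L[1][0] := -1)
  R2 -= -1*R0 → (0, -16, 10, 10)  (L[2][0] := -1)
  R3 -= -2*R0 → (0, 16, -20, -22)  (L[3][0] := -2)
[col 1] pivot -4
  R2 -= 4*R1 → (0, 0, -2, -2)  (L[2][1] := 4)
  R3 -= -4*R1 → (0, 0, -8, -10)  (L[3][1] := -4)
[col 2] pivot -2
  R3 -= 4*R2 → (0, 0, 0, -2)  (L[3][2] := 4)

L[1][0] = -1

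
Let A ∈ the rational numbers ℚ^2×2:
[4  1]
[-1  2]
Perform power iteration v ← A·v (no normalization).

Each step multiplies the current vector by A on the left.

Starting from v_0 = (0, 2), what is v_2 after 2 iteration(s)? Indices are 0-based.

v_2 = (12, 6)

v_0 = (0, 2).
v_1 = A·v_0 = (2, 4).
v_2 = A·v_1 = (12, 6).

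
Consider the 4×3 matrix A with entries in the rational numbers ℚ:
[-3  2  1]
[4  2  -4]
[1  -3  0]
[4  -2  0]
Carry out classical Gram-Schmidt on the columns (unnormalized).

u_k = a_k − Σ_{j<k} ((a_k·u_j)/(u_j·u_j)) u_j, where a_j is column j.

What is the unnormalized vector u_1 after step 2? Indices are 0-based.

Step 1: u_0 = a_0 = (-3, 4, 1, 4).
Step 2: u_1 = a_1 − (-3/14)·u_0 = (19/14, 20/7, -39/14, -8/7).

u_1 = (19/14, 20/7, -39/14, -8/7)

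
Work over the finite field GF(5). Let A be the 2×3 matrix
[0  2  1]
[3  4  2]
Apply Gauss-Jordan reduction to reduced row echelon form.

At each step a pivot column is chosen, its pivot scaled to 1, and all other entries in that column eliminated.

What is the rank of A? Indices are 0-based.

pivot(0,0): swap R0↔R1
pivot(0,0)=3: scale R0 → (1, 3, 4)
pivot(1,1)=2: scale R1 → (0, 1, 3)
  clear (0,1): R0 −= (3)R1 → (1, 0, 0)

rank = 2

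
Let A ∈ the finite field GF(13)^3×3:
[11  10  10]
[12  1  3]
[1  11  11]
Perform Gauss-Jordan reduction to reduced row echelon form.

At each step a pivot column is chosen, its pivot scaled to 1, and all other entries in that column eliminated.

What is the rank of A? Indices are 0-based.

rank = 3

step 1: normalize row 0 (÷11) = (1, 8, 8)
  row 1: subtract 12×row0 = (0, 9, 11)
  row 2: subtract 1×row0 = (0, 3, 3)
step 2: normalize row 1 (÷9) = (0, 1, 7)
  row 0: subtract 8×row1 = (1, 0, 4)
  row 2: subtract 3×row1 = (0, 0, 8)
step 3: normalize row 2 (÷8) = (0, 0, 1)
  row 0: subtract 4×row2 = (1, 0, 0)
  row 1: subtract 7×row2 = (0, 1, 0)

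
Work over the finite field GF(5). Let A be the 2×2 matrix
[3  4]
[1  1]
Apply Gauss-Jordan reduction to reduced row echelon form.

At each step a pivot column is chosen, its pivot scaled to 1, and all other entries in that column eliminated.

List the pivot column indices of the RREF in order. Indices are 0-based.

pivot columns: 0, 1

pivot(0,0)=3: scale R0 → (1, 3)
  clear (1,0): R1 −= (1)R0 → (0, 3)
pivot(1,1)=3: scale R1 → (0, 1)
  clear (0,1): R0 −= (3)R1 → (1, 0)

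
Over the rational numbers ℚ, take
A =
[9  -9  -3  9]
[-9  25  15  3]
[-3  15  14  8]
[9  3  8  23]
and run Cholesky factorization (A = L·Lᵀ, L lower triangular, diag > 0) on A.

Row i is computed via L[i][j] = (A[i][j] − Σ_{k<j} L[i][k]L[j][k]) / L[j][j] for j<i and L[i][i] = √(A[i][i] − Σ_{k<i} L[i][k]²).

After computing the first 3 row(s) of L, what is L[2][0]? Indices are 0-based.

Step 1: L[0][0] = √(9) = 3.
  L[1][0] = (-9) / L[0][0] = -3.
Step 2: L[1][1] = √(16) = 4.
  L[2][0] = (-3) / L[0][0] = -1.
  L[2][1] = (12) / L[1][1] = 3.
Step 3: L[2][2] = √(4) = 2.

L[2][0] = -1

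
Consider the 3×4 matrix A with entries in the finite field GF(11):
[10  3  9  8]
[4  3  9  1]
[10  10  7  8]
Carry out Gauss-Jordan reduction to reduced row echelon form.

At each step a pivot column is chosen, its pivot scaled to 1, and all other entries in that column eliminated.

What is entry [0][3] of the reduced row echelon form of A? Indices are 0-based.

pivot(0,0)=10: scale R0 → (1, 8, 2, 3)
  clear (1,0): R1 −= (4)R0 → (0, 4, 1, 0)
  clear (2,0): R2 −= (10)R0 → (0, 7, 9, 0)
pivot(1,1)=4: scale R1 → (0, 1, 3, 0)
  clear (0,1): R0 −= (8)R1 → (1, 0, 0, 3)
  clear (2,1): R2 −= (7)R1 → (0, 0, 10, 0)
pivot(2,2)=10: scale R2 → (0, 0, 1, 0)
  clear (1,2): R1 −= (3)R2 → (0, 1, 0, 0)

M[0][3] = 3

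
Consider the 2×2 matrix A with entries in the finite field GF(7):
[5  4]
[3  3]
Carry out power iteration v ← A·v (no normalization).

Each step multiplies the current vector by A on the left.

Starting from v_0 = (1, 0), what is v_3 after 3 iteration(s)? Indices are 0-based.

v_0 = (1, 0).
v_1 = A·v_0 = (5, 3).
v_2 = A·v_1 = (2, 3).
v_3 = A·v_2 = (1, 1).

v_3 = (1, 1)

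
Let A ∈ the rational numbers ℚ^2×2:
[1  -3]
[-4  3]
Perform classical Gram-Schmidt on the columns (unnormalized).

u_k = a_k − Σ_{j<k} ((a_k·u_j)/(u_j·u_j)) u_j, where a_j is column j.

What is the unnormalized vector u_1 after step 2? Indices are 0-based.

u_1 = (-36/17, -9/17)

Step 1: u_0 = a_0 = (1, -4).
Step 2: u_1 = a_1 − (-15/17)·u_0 = (-36/17, -9/17).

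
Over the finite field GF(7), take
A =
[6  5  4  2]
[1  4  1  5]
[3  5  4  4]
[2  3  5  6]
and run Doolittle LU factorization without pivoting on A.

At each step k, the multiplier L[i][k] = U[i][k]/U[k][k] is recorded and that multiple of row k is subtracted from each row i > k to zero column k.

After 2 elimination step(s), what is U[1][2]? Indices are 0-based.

k=0: U[0][0]=6
  eliminate (1,0): mult=6, new row 1: (0, 2, 5, 0); set L[1][0]=6
  eliminate (2,0): mult=4, new row 2: (0, 6, 2, 3); set L[2][0]=4
  eliminate (3,0): mult=5, new row 3: (0, 6, 6, 3); set L[3][0]=5
k=1: U[1][1]=2
  eliminate (2,1): mult=3, new row 2: (0, 0, 1, 3); set L[2][1]=3
  eliminate (3,1): mult=3, new row 3: (0, 0, 5, 3); set L[3][1]=3

U[1][2] = 5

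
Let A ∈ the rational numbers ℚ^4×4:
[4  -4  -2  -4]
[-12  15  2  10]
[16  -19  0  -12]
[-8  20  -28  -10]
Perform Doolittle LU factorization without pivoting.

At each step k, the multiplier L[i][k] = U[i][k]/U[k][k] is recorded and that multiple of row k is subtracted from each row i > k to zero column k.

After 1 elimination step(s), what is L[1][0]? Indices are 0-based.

Step 1: pivot at (0,0) is 4.
  row1 ← row1 − (-3)·row0  ⇒  L[1][0]=-3, U row1=(0, 3, -4, -2)
  row2 ← row2 − (4)·row0  ⇒  L[2][0]=4, U row2=(0, -3, 8, 4)
  row3 ← row3 − (-2)·row0  ⇒  L[3][0]=-2, U row3=(0, 12, -32, -18)

L[1][0] = -3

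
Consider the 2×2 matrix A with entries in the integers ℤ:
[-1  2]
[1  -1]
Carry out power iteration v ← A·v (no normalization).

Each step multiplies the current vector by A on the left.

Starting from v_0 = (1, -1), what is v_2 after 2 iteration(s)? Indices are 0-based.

v_2 = (7, -5)

v_0 = (1, -1).
v_1 = A·v_0 = (-3, 2).
v_2 = A·v_1 = (7, -5).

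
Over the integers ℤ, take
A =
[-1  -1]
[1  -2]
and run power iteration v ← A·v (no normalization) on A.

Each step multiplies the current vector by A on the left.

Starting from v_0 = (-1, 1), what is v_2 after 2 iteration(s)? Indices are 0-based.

v_0 = (-1, 1).
v_1 = A·v_0 = (0, -3).
v_2 = A·v_1 = (3, 6).

v_2 = (3, 6)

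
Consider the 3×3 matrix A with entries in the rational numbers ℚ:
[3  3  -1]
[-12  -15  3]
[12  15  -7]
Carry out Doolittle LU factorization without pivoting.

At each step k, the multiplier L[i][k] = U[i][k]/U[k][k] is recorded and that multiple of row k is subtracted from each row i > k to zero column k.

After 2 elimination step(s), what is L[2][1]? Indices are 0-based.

L[2][1] = -1

k=0: U[0][0]=3
  eliminate (1,0): mult=-4, new row 1: (0, -3, -1); set L[1][0]=-4
  eliminate (2,0): mult=4, new row 2: (0, 3, -3); set L[2][0]=4
k=1: U[1][1]=-3
  eliminate (2,1): mult=-1, new row 2: (0, 0, -4); set L[2][1]=-1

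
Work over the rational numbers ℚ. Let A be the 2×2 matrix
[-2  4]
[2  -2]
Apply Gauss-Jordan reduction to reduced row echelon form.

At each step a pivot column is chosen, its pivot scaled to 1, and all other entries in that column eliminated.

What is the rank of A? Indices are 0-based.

[1] R0 /= -2  ⇒  (1, -2)
     R1 -= 2·R0  ⇒  (0, 2)
[2] R1 /= 2  ⇒  (0, 1)
     R0 -= -2·R1  ⇒  (1, 0)

rank = 2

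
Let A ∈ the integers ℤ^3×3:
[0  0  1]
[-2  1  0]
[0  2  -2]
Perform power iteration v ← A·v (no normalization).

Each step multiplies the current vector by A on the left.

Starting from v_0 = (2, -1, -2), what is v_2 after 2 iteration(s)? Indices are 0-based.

v_0 = (2, -1, -2).
v_1 = A·v_0 = (-2, -5, 2).
v_2 = A·v_1 = (2, -1, -14).

v_2 = (2, -1, -14)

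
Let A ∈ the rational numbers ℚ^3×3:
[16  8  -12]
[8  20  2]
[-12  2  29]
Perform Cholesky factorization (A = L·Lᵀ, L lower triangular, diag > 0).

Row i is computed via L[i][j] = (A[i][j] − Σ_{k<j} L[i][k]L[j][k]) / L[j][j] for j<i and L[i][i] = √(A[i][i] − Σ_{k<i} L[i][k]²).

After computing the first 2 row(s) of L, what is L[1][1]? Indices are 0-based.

L[1][1] = 4

Step 1: L[0][0] = √(16) = 4.
  L[1][0] = (8) / L[0][0] = 2.
Step 2: L[1][1] = √(16) = 4.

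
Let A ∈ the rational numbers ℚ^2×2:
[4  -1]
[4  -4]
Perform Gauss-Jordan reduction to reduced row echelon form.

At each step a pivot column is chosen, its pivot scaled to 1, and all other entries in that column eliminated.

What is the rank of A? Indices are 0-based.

pivot(0,0)=4: scale R0 → (1, -1/4)
  clear (1,0): R1 −= (4)R0 → (0, -3)
pivot(1,1)=-3: scale R1 → (0, 1)
  clear (0,1): R0 −= (-1/4)R1 → (1, 0)

rank = 2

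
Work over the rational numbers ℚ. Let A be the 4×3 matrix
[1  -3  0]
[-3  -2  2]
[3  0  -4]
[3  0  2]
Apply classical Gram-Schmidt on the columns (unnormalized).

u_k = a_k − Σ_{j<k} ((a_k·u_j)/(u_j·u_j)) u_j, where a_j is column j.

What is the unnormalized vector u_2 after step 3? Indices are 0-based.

u_2 = (-84/355, 126/355, -988/355, 1142/355)

Step 1: u_0 = a_0 = (1, -3, 3, 3).
Step 2: u_1 = a_1 − (3/28)·u_0 = (-87/28, -47/28, -9/28, -9/28).
Step 3: u_2 = a_2 − (-3/7)·u_0 − (-76/355)·u_1 = (-84/355, 126/355, -988/355, 1142/355).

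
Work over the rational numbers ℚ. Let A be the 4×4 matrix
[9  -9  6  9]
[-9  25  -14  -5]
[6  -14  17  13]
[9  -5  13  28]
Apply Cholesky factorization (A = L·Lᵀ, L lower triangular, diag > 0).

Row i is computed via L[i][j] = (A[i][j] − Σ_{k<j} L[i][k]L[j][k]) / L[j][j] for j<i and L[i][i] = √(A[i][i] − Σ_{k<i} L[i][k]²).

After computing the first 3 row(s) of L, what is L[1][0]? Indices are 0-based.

Step 1: L[0][0] = √(9) = 3.
  L[1][0] = (-9) / L[0][0] = -3.
Step 2: L[1][1] = √(16) = 4.
  L[2][0] = (6) / L[0][0] = 2.
  L[2][1] = (-8) / L[1][1] = -2.
Step 3: L[2][2] = √(9) = 3.

L[1][0] = -3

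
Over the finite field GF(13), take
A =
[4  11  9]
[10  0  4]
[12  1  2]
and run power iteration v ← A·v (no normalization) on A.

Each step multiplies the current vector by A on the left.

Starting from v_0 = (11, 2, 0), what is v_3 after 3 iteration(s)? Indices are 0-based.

v_3 = (8, 7, 11)

v_0 = (11, 2, 0).
v_1 = A·v_0 = (1, 6, 4).
v_2 = A·v_1 = (2, 0, 0).
v_3 = A·v_2 = (8, 7, 11).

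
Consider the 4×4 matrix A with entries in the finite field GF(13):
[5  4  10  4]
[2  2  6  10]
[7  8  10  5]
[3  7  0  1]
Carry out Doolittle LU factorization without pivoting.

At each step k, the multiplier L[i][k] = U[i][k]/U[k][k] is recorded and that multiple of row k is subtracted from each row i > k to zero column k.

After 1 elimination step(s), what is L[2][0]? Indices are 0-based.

[col 0] pivot 5
  R1 -= 3*R0 → (0, 3, 2, 11)  (L[1][0] := 3)
  R2 -= 4*R0 → (0, 5, 9, 2)  (L[2][0] := 4)
  R3 -= 11*R0 → (0, 2, 7, 9)  (L[3][0] := 11)

L[2][0] = 4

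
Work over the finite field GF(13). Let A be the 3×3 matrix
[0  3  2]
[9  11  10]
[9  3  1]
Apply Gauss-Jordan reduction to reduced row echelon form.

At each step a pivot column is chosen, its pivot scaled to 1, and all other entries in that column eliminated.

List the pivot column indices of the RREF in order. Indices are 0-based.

pivot columns: 0, 1, 2

pivot(0,0): swap R0↔R1
pivot(0,0)=9: scale R0 → (1, 7, 4)
  clear (2,0): R2 −= (9)R0 → (0, 5, 4)
pivot(1,1)=3: scale R1 → (0, 1, 5)
  clear (0,1): R0 −= (7)R1 → (1, 0, 8)
  clear (2,1): R2 −= (5)R1 → (0, 0, 5)
pivot(2,2)=5: scale R2 → (0, 0, 1)
  clear (0,2): R0 −= (8)R2 → (1, 0, 0)
  clear (1,2): R1 −= (5)R2 → (0, 1, 0)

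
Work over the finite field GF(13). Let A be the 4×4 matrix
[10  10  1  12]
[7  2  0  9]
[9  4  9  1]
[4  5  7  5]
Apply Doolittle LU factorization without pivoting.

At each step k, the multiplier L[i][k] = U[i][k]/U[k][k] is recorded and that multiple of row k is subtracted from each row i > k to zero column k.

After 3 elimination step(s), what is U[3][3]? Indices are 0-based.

U[3][3] = 5

[col 0] pivot 10
  R1 -= 2*R0 → (0, 8, 11, 11)  (L[1][0] := 2)
  R2 -= 10*R0 → (0, 8, 12, 11)  (L[2][0] := 10)
  R3 -= 3*R0 → (0, 1, 4, 8)  (L[3][0] := 3)
[col 1] pivot 8
  R2 -= 1*R1 → (0, 0, 1, 0)  (L[2][1] := 1)
  R3 -= 5*R1 → (0, 0, 1, 5)  (L[3][1] := 5)
[col 2] pivot 1
  R3 -= 1*R2 → (0, 0, 0, 5)  (L[3][2] := 1)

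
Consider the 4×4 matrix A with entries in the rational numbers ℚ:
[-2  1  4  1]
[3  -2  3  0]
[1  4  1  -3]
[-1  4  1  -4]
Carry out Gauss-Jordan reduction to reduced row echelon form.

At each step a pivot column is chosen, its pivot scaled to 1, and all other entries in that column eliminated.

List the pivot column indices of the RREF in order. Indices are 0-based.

step 1: normalize row 0 (÷-2) = (1, -1/2, -2, -1/2)
  row 1: subtract 3×row0 = (0, -1/2, 9, 3/2)
  row 2: subtract 1×row0 = (0, 9/2, 3, -5/2)
  row 3: subtract -1×row0 = (0, 7/2, -1, -9/2)
step 2: normalize row 1 (÷-1/2) = (0, 1, -18, -3)
  row 0: subtract -1/2×row1 = (1, 0, -11, -2)
  row 2: subtract 9/2×row1 = (0, 0, 84, 11)
  row 3: subtract 7/2×row1 = (0, 0, 62, 6)
step 3: normalize row 2 (÷84) = (0, 0, 1, 11/84)
  row 0: subtract -11×row2 = (1, 0, 0, -47/84)
  row 1: subtract -18×row2 = (0, 1, 0, -9/14)
  row 3: subtract 62×row2 = (0, 0, 0, -89/42)
step 4: normalize row 3 (÷-89/42) = (0, 0, 0, 1)
  row 0: subtract -47/84×row3 = (1, 0, 0, 0)
  row 1: subtract -9/14×row3 = (0, 1, 0, 0)
  row 2: subtract 11/84×row3 = (0, 0, 1, 0)

pivot columns: 0, 1, 2, 3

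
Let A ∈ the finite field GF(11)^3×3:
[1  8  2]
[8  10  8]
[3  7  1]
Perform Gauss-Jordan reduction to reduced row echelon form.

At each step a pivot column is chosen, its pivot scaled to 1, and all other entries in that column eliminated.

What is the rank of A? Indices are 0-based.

pivot(0,0)=1: scale R0 → (1, 8, 2)
  clear (1,0): R1 −= (8)R0 → (0, 1, 3)
  clear (2,0): R2 −= (3)R0 → (0, 5, 6)
pivot(1,1)=1: scale R1 → (0, 1, 3)
  clear (0,1): R0 −= (8)R1 → (1, 0, 0)
  clear (2,1): R2 −= (5)R1 → (0, 0, 2)
pivot(2,2)=2: scale R2 → (0, 0, 1)
  clear (1,2): R1 −= (3)R2 → (0, 1, 0)

rank = 3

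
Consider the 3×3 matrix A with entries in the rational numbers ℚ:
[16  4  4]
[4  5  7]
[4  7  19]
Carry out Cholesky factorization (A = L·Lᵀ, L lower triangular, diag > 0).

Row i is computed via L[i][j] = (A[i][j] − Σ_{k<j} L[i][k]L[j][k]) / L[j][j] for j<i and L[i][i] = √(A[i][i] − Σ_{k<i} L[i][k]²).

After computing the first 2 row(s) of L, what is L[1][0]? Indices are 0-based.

Step 1: L[0][0] = √(16) = 4.
  L[1][0] = (4) / L[0][0] = 1.
Step 2: L[1][1] = √(4) = 2.

L[1][0] = 1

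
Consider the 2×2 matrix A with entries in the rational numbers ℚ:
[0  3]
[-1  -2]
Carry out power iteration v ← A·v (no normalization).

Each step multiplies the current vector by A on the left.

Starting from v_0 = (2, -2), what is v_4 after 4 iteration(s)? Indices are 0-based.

v_0 = (2, -2).
v_1 = A·v_0 = (-6, 2).
v_2 = A·v_1 = (6, 2).
v_3 = A·v_2 = (6, -10).
v_4 = A·v_3 = (-30, 14).

v_4 = (-30, 14)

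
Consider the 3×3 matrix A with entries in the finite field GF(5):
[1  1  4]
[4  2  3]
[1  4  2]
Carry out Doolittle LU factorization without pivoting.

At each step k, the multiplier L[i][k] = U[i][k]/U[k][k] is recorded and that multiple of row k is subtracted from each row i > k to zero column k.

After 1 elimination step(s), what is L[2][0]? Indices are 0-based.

Step 1: pivot at (0,0) is 1.
  row1 ← row1 − (4)·row0  ⇒  L[1][0]=4, U row1=(0, 3, 2)
  row2 ← row2 − (1)·row0  ⇒  L[2][0]=1, U row2=(0, 3, 3)

L[2][0] = 1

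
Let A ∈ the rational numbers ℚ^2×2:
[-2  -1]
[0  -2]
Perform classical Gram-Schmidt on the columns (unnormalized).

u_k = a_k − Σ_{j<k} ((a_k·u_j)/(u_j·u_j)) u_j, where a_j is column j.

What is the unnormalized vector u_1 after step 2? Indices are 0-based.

Step 1: u_0 = a_0 = (-2, 0).
Step 2: u_1 = a_1 − (1/2)·u_0 = (0, -2).

u_1 = (0, -2)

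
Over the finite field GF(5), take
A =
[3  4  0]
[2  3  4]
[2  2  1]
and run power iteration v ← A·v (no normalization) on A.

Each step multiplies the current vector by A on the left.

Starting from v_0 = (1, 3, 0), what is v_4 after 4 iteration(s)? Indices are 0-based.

v_0 = (1, 3, 0).
v_1 = A·v_0 = (0, 1, 3).
v_2 = A·v_1 = (4, 0, 0).
v_3 = A·v_2 = (2, 3, 3).
v_4 = A·v_3 = (3, 0, 3).

v_4 = (3, 0, 3)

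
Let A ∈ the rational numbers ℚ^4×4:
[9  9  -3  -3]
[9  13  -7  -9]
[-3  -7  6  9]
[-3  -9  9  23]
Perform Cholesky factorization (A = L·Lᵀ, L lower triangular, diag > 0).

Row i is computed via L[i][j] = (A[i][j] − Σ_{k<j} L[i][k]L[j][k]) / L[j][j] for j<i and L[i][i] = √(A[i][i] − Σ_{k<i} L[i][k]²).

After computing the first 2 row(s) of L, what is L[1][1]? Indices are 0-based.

Step 1: L[0][0] = √(9) = 3.
  L[1][0] = (9) / L[0][0] = 3.
Step 2: L[1][1] = √(4) = 2.

L[1][1] = 2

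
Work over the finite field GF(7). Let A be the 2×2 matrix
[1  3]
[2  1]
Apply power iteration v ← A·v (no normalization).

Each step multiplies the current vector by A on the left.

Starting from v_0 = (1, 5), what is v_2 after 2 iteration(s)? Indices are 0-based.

v_2 = (2, 4)

v_0 = (1, 5).
v_1 = A·v_0 = (2, 0).
v_2 = A·v_1 = (2, 4).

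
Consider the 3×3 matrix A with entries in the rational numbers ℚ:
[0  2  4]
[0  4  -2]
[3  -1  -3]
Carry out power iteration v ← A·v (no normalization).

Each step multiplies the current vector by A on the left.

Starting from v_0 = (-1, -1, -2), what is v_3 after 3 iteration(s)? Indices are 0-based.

v_0 = (-1, -1, -2).
v_1 = A·v_0 = (-10, 0, 4).
v_2 = A·v_1 = (16, -8, -42).
v_3 = A·v_2 = (-184, 52, 182).

v_3 = (-184, 52, 182)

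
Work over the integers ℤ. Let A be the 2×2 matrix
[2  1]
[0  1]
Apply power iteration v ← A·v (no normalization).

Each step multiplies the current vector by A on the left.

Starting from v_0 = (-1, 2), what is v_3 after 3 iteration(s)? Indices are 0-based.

v_0 = (-1, 2).
v_1 = A·v_0 = (0, 2).
v_2 = A·v_1 = (2, 2).
v_3 = A·v_2 = (6, 2).

v_3 = (6, 2)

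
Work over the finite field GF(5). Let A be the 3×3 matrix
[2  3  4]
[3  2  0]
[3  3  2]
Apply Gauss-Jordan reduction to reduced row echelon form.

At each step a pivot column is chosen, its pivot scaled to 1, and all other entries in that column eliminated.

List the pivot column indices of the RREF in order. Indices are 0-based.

pivot columns: 0, 1, 2

step 1: normalize row 0 (÷2) = (1, 4, 2)
  row 1: subtract 3×row0 = (0, 0, 4)
  row 2: subtract 3×row0 = (0, 1, 1)
step 2: exchange rows 1,2
step 2: normalize row 1 (÷1) = (0, 1, 1)
  row 0: subtract 4×row1 = (1, 0, 3)
step 3: normalize row 2 (÷4) = (0, 0, 1)
  row 0: subtract 3×row2 = (1, 0, 0)
  row 1: subtract 1×row2 = (0, 1, 0)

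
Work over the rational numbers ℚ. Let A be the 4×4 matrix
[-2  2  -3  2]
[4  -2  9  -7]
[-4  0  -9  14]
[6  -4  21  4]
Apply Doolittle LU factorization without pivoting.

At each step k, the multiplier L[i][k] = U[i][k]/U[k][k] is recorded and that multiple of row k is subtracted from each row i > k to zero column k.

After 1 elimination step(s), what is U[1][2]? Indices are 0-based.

U[1][2] = 3

Step 1: pivot at (0,0) is -2.
  row1 ← row1 − (-2)·row0  ⇒  L[1][0]=-2, U row1=(0, 2, 3, -3)
  row2 ← row2 − (2)·row0  ⇒  L[2][0]=2, U row2=(0, -4, -3, 10)
  row3 ← row3 − (-3)·row0  ⇒  L[3][0]=-3, U row3=(0, 2, 12, 10)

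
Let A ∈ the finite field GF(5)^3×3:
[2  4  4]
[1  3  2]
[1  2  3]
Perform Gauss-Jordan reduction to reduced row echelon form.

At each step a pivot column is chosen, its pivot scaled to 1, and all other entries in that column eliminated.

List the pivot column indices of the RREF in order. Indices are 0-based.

pivot columns: 0, 1, 2

[1] R0 /= 2  ⇒  (1, 2, 2)
     R1 -= 1·R0  ⇒  (0, 1, 0)
     R2 -= 1·R0  ⇒  (0, 0, 1)
[2] R1 /= 1  ⇒  (0, 1, 0)
     R0 -= 2·R1  ⇒  (1, 0, 2)
[3] R2 /= 1  ⇒  (0, 0, 1)
     R0 -= 2·R2  ⇒  (1, 0, 0)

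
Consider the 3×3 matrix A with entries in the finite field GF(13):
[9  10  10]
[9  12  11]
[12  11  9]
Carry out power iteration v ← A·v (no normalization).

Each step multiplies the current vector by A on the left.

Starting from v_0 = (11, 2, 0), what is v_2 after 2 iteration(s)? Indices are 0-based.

v_2 = (6, 3, 7)

v_0 = (11, 2, 0).
v_1 = A·v_0 = (2, 6, 11).
v_2 = A·v_1 = (6, 3, 7).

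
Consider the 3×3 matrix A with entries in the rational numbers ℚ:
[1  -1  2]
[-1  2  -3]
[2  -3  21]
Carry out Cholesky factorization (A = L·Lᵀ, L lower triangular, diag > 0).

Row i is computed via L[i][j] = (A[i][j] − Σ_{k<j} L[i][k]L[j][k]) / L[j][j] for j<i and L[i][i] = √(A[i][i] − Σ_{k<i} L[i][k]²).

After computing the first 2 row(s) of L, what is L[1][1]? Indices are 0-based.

L[1][1] = 1

Step 1: L[0][0] = √(1) = 1.
  L[1][0] = (-1) / L[0][0] = -1.
Step 2: L[1][1] = √(1) = 1.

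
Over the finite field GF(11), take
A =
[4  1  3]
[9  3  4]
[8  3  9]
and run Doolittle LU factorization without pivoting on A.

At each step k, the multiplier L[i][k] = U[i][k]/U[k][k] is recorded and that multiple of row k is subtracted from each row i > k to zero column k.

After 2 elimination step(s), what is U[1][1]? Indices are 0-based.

k=0: U[0][0]=4
  eliminate (1,0): mult=5, new row 1: (0, 9, 0); set L[1][0]=5
  eliminate (2,0): mult=2, new row 2: (0, 1, 3); set L[2][0]=2
k=1: U[1][1]=9
  eliminate (2,1): mult=5, new row 2: (0, 0, 3); set L[2][1]=5

U[1][1] = 9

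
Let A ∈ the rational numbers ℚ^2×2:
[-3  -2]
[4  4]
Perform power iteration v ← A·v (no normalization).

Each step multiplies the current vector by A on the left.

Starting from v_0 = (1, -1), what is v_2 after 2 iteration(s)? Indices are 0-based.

v_2 = (3, -4)

v_0 = (1, -1).
v_1 = A·v_0 = (-1, 0).
v_2 = A·v_1 = (3, -4).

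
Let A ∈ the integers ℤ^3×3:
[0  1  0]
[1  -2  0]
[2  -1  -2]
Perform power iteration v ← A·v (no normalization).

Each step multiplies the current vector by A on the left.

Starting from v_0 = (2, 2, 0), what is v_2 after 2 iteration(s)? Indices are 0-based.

v_0 = (2, 2, 0).
v_1 = A·v_0 = (2, -2, 2).
v_2 = A·v_1 = (-2, 6, 2).

v_2 = (-2, 6, 2)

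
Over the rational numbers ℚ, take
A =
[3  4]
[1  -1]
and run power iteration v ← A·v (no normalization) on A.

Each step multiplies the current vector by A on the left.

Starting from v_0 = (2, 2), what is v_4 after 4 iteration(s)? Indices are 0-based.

v_4 = (658, 154)

v_0 = (2, 2).
v_1 = A·v_0 = (14, 0).
v_2 = A·v_1 = (42, 14).
v_3 = A·v_2 = (182, 28).
v_4 = A·v_3 = (658, 154).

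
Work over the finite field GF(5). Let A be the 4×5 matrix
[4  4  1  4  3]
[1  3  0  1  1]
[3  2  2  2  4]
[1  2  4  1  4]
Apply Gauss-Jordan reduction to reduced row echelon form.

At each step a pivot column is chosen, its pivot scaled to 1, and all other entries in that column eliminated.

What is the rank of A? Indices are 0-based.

[1] R0 /= 4  ⇒  (1, 1, 4, 1, 2)
     R1 -= 1·R0  ⇒  (0, 2, 1, 0, 4)
     R2 -= 3·R0  ⇒  (0, 4, 0, 4, 3)
     R3 -= 1·R0  ⇒  (0, 1, 0, 0, 2)
[2] R1 /= 2  ⇒  (0, 1, 3, 0, 2)
     R0 -= 1·R1  ⇒  (1, 0, 1, 1, 0)
     R2 -= 4·R1  ⇒  (0, 0, 3, 4, 0)
     R3 -= 1·R1  ⇒  (0, 0, 2, 0, 0)
[3] R2 /= 3  ⇒  (0, 0, 1, 3, 0)
     R0 -= 1·R2  ⇒  (1, 0, 0, 3, 0)
     R1 -= 3·R2  ⇒  (0, 1, 0, 1, 2)
     R3 -= 2·R2  ⇒  (0, 0, 0, 4, 0)
[4] R3 /= 4  ⇒  (0, 0, 0, 1, 0)
     R0 -= 3·R3  ⇒  (1, 0, 0, 0, 0)
     R1 -= 1·R3  ⇒  (0, 1, 0, 0, 2)
     R2 -= 3·R3  ⇒  (0, 0, 1, 0, 0)

rank = 4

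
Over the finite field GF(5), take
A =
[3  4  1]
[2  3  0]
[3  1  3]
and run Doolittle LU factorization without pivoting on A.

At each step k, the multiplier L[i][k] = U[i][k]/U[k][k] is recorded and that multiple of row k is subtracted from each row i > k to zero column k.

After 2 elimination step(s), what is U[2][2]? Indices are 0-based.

U[2][2] = 1

[col 0] pivot 3
  R1 -= 4*R0 → (0, 2, 1)  (L[1][0] := 4)
  R2 -= 1*R0 → (0, 2, 2)  (L[2][0] := 1)
[col 1] pivot 2
  R2 -= 1*R1 → (0, 0, 1)  (L[2][1] := 1)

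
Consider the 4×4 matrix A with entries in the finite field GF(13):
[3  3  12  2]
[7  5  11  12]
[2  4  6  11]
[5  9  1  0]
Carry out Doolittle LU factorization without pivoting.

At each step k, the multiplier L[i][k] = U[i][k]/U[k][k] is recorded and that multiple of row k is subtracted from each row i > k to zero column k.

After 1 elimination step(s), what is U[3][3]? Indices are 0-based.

U[3][3] = 1

[col 0] pivot 3
  R1 -= 11*R0 → (0, 11, 9, 3)  (L[1][0] := 11)
  R2 -= 5*R0 → (0, 2, 11, 1)  (L[2][0] := 5)
  R3 -= 6*R0 → (0, 4, 7, 1)  (L[3][0] := 6)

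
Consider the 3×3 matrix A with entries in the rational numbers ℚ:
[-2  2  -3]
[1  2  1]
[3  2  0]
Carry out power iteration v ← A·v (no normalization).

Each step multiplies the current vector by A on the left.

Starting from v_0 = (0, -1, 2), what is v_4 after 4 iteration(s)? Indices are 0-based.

v_4 = (-198, 10, -20)

v_0 = (0, -1, 2).
v_1 = A·v_0 = (-8, 0, -2).
v_2 = A·v_1 = (22, -10, -24).
v_3 = A·v_2 = (8, -22, 46).
v_4 = A·v_3 = (-198, 10, -20).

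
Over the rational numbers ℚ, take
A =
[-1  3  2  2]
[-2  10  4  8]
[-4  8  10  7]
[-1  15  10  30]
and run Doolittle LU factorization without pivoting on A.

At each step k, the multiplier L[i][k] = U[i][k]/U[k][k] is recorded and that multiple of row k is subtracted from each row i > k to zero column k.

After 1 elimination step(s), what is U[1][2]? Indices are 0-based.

U[1][2] = 0

Step 1: pivot at (0,0) is -1.
  row1 ← row1 − (2)·row0  ⇒  L[1][0]=2, U row1=(0, 4, 0, 4)
  row2 ← row2 − (4)·row0  ⇒  L[2][0]=4, U row2=(0, -4, 2, -1)
  row3 ← row3 − (1)·row0  ⇒  L[3][0]=1, U row3=(0, 12, 8, 28)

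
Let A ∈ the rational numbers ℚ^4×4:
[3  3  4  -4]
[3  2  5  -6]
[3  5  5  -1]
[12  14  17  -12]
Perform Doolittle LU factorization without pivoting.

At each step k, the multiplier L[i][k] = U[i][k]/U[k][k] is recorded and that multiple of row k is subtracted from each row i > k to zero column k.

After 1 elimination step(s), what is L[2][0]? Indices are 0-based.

L[2][0] = 1

[col 0] pivot 3
  R1 -= 1*R0 → (0, -1, 1, -2)  (L[1][0] := 1)
  R2 -= 1*R0 → (0, 2, 1, 3)  (L[2][0] := 1)
  R3 -= 4*R0 → (0, 2, 1, 4)  (L[3][0] := 4)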